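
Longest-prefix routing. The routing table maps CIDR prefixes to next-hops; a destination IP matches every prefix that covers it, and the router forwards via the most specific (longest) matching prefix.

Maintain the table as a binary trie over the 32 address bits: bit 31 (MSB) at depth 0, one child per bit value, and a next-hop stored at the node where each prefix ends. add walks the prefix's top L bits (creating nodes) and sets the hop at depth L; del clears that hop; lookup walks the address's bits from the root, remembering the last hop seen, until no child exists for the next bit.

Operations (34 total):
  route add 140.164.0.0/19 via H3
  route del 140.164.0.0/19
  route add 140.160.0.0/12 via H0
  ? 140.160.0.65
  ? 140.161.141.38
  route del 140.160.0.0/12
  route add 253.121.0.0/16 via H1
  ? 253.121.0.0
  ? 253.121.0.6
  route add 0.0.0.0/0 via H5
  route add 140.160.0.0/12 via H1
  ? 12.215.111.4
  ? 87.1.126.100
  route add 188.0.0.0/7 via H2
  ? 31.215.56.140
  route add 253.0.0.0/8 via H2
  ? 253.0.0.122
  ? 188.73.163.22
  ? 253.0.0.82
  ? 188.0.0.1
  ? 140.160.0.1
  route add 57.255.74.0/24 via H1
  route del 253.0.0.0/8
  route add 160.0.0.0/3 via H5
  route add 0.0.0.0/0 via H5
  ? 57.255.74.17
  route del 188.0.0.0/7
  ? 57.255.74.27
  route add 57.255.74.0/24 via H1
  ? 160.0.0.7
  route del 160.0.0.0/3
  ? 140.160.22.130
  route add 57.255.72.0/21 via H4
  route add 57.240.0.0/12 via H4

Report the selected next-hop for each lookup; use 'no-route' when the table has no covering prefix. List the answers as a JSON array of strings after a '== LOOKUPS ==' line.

Trace:
  add 140.164.0.0/19 -> H3 at depth 19
  - 140.164.0.0/19 clear@19
  add 140.160.0.0/12 -> H0 at depth 12
  lookup 140.160.0.65: bits 1000110010100 walk d0:-→d1:-→d2:-→d3:-→d4:-→d5:-→d6:-→d7:-→d8:-→d9:-→d10:-→d11:-→d12:H0→d13:- -> H0
  lookup 140.161.141.38: bits 1000110010100 walk d0:-→d1:-→d2:-→d3:-→d4:-→d5:-→d6:-→d7:-→d8:-→d9:-→d10:-→d11:-→d12:H0→d13:- -> H0
  - 140.160.0.0/12 clear@12
  add 253.121.0.0/16 -> H1 at depth 16
  lookup 253.121.0.0: bits 1111110101111001 walk d0:-→d1:-→d2:-→d3:-→d4:-→d5:-→d6:-→d7:-→d8:-→d9:-→d10:-→d11:-→d12:-→d13:-→d14:-→d15:-→d16:H1 -> H1
  lookup 253.121.0.6: bits 1111110101111001 walk d0:-→d1:-→d2:-→d3:-→d4:-→d5:-→d6:-→d7:-→d8:-→d9:-→d10:-→d11:-→d12:-→d13:-→d14:-→d15:-→d16:H1 -> H1
  add 0.0.0.0/0 -> H5 at depth 0
  add 140.160.0.0/12 -> H1 at depth 12
  lookup 12.215.111.4: bits ε walk d0:H5 -> H5
  lookup 87.1.126.100: bits ε walk d0:H5 -> H5
  add 188.0.0.0/7 -> H2 at depth 7
  lookup 31.215.56.140: bits ε walk d0:H5 -> H5
  add 253.0.0.0/8 -> H2 at depth 8
  lookup 253.0.0.122: bits 111111010 walk d0:H5→d1:-→d2:-→d3:-→d4:-→d5:-→d6:-→d7:-→d8:H2→d9:- -> H2
  lookup 188.73.163.22: bits 1011110 walk d0:H5→d1:-→d2:-→d3:-→d4:-→d5:-→d6:-→d7:H2 -> H2
  lookup 253.0.0.82: bits 111111010 walk d0:H5→d1:-→d2:-→d3:-→d4:-→d5:-→d6:-→d7:-→d8:H2→d9:- -> H2
  lookup 188.0.0.1: bits 1011110 walk d0:H5→d1:-→d2:-→d3:-→d4:-→d5:-→d6:-→d7:H2 -> H2
  lookup 140.160.0.1: bits 1000110010100 walk d0:H5→d1:-→d2:-→d3:-→d4:-→d5:-→d6:-→d7:-→d8:-→d9:-→d10:-→d11:-→d12:H1→d13:- -> H1
  add 57.255.74.0/24 -> H1 at depth 24
  - 253.0.0.0/8 clear@8
  add 160.0.0.0/3 -> H5 at depth 3
  add 0.0.0.0/0 -> H5 at depth 0
  lookup 57.255.74.17: bits 001110011111111101001010 walk d0:H5→d1:-→d2:-→d3:-→d4:-→d5:-→d6:-→d7:-→d8:-→d9:-→d10:-→d11:-→d12:-→d13:-→d14:-→d15:-→d16:-→d17:-→d18:-→d19:-→d20:-→d21:-→d22:-→d23:-→d24:H1 -> H1
  - 188.0.0.0/7 clear@7
  lookup 57.255.74.27: bits 001110011111111101001010 walk d0:H5→d1:-→d2:-→d3:-→d4:-→d5:-→d6:-→d7:-→d8:-→d9:-→d10:-→d11:-→d12:-→d13:-→d14:-→d15:-→d16:-→d17:-→d18:-→d19:-→d20:-→d21:-→d22:-→d23:-→d24:H1 -> H1
  add 57.255.74.0/24 -> H1 at depth 24
  lookup 160.0.0.7: bits 101 walk d0:H5→d1:-→d2:-→d3:H5 -> H5
  - 160.0.0.0/3 clear@3
  lookup 140.160.22.130: bits 1000110010100 walk d0:H5→d1:-→d2:-→d3:-→d4:-→d5:-→d6:-→d7:-→d8:-→d9:-→d10:-→d11:-→d12:H1→d13:- -> H1
  add 57.255.72.0/21 -> H4 at depth 21
  add 57.240.0.0/12 -> H4 at depth 12

== LOOKUPS ==
["H0","H0","H1","H1","H5","H5","H5","H2","H2","H2","H2","H1","H1","H1","H5","H1"]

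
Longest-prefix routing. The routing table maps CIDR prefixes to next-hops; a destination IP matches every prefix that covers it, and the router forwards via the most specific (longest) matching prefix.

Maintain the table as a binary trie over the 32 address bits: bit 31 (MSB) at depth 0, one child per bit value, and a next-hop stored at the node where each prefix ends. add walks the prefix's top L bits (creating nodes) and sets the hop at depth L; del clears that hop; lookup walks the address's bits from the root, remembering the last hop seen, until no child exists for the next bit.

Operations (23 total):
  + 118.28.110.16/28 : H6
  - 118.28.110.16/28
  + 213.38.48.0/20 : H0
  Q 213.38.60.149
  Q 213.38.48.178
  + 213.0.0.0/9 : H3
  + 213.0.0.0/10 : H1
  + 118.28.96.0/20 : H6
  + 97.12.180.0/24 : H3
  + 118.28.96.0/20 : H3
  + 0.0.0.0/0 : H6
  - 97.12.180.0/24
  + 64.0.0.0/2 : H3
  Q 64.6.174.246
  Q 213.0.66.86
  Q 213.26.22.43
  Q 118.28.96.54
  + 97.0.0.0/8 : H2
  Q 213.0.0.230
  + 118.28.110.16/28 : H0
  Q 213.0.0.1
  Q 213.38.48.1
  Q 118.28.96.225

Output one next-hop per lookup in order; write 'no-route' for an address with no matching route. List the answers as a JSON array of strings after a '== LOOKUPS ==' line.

Apply in order:
  + 118.28.110.16/28 (H6) depth=28
  del 118.28.110.16/28 (clear depth 28)
  + 213.38.48.0/20 (H0) depth=20
  Q 213.38.60.149: descend 11010101001001100011 ; hops seen [H0] ; pick H0
  Q 213.38.48.178: descend 11010101001001100011 ; hops seen [H0] ; pick H0
  + 213.0.0.0/9 (H3) depth=9
  + 213.0.0.0/10 (H1) depth=10
  + 118.28.96.0/20 (H6) depth=20
  + 97.12.180.0/24 (H3) depth=24
  + 118.28.96.0/20 (H3) depth=20
  + 0.0.0.0/0 (H6) depth=0
  del 97.12.180.0/24 (clear depth 24)
  + 64.0.0.0/2 (H3) depth=2
  Q 64.6.174.246: descend 01 ; hops seen [H6,H3] ; pick H3
  Q 213.0.66.86: descend 1101010100 ; hops seen [H6,H3,H1] ; pick H1
  Q 213.26.22.43: descend 1101010100 ; hops seen [H6,H3,H1] ; pick H1
  Q 118.28.96.54: descend 01110110000111000110 ; hops seen [H6,H3,H3] ; pick H3
  + 97.0.0.0/8 (H2) depth=8
  Q 213.0.0.230: descend 1101010100 ; hops seen [H6,H3,H1] ; pick H1
  + 118.28.110.16/28 (H0) depth=28
  Q 213.0.0.1: descend 1101010100 ; hops seen [H6,H3,H1] ; pick H1
  Q 213.38.48.1: descend 11010101001001100011 ; hops seen [H6,H3,H1,H0] ; pick H0
  Q 118.28.96.225: descend 01110110000111000110 ; hops seen [H6,H3,H3] ; pick H3

== LOOKUPS ==
["H0","H0","H3","H1","H1","H3","H1","H1","H0","H3"]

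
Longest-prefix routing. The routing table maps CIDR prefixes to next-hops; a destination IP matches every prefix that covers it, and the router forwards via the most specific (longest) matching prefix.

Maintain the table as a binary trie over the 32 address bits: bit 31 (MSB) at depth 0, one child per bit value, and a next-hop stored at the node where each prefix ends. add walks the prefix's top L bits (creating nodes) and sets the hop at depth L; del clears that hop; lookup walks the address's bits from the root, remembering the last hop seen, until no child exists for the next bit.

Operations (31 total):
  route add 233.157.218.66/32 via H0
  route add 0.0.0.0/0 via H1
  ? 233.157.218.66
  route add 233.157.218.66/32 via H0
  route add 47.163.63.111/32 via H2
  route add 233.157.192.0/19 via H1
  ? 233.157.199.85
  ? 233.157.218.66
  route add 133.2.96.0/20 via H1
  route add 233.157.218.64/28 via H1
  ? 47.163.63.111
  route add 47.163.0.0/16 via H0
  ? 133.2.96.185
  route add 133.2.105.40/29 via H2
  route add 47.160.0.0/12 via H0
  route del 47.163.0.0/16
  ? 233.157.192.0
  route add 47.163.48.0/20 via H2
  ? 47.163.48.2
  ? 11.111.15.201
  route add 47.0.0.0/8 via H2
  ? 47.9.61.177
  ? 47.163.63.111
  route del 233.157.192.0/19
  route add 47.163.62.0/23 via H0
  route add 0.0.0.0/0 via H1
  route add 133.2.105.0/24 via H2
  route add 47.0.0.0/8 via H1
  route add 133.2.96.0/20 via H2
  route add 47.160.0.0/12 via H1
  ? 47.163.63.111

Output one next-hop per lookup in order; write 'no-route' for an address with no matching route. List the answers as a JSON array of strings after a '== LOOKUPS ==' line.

Process each operation:
  + 233.157.218.66/32 (H0) depth=32
  + 0.0.0.0/0 (H1) depth=0
  Q 233.157.218.66: descend 11101001100111011101101001000010 ; hops seen [H1,H0] ; pick H0
  + 233.157.218.66/32 (H0) depth=32
  + 47.163.63.111/32 (H2) depth=32
  + 233.157.192.0/19 (H1) depth=19
  Q 233.157.199.85: descend 1110100110011101110 ; hops seen [H1,H1] ; pick H1
  Q 233.157.218.66: descend 11101001100111011101101001000010 ; hops seen [H1,H1,H0] ; pick H0
  + 133.2.96.0/20 (H1) depth=20
  + 233.157.218.64/28 (H1) depth=28
  Q 47.163.63.111: descend 00101111101000110011111101101111 ; hops seen [H1,H2] ; pick H2
  + 47.163.0.0/16 (H0) depth=16
  Q 133.2.96.185: descend 10000101000000100110 ; hops seen [H1,H1] ; pick H1
  + 133.2.105.40/29 (H2) depth=29
  + 47.160.0.0/12 (H0) depth=12
  del 47.163.0.0/16 (clear depth 16)
  Q 233.157.192.0: descend 1110100110011101110 ; hops seen [H1,H1] ; pick H1
  + 47.163.48.0/20 (H2) depth=20
  Q 47.163.48.2: descend 00101111101000110011 ; hops seen [H1,H0,H2] ; pick H2
  Q 11.111.15.201: descend 00 ; hops seen [H1] ; pick H1
  + 47.0.0.0/8 (H2) depth=8
  Q 47.9.61.177: descend 00101111 ; hops seen [H1,H2] ; pick H2
  Q 47.163.63.111: descend 00101111101000110011111101101111 ; hops seen [H1,H2,H0,H2,H2] ; pick H2
  del 233.157.192.0/19 (clear depth 19)
  + 47.163.62.0/23 (H0) depth=23
  + 0.0.0.0/0 (H1) depth=0
  + 133.2.105.0/24 (H2) depth=24
  + 47.0.0.0/8 (H1) depth=8
  + 133.2.96.0/20 (H2) depth=20
  + 47.160.0.0/12 (H1) depth=12
  Q 47.163.63.111: descend 00101111101000110011111101101111 ; hops seen [H1,H1,H1,H2,H0,H2] ; pick H2

== LOOKUPS ==
["H0","H1","H0","H2","H1","H1","H2","H1","H2","H2","H2"]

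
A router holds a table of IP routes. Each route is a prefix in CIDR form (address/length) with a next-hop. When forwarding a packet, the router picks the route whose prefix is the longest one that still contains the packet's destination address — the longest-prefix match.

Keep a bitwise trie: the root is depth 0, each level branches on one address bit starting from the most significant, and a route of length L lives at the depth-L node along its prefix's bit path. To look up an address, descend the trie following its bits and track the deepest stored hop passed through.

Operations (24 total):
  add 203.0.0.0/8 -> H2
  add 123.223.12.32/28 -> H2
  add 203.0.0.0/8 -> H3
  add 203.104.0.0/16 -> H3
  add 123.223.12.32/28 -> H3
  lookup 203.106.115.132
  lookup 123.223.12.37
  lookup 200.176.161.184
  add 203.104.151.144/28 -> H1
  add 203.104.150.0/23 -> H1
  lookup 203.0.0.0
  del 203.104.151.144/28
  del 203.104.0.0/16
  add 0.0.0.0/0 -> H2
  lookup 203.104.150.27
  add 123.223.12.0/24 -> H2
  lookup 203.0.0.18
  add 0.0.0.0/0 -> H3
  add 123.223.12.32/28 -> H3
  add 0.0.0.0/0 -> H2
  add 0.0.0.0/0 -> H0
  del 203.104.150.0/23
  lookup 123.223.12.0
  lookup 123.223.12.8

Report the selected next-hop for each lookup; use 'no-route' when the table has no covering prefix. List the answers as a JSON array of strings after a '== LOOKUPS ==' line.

Process each operation:
  add 203.0.0.0/8 -> H2 at depth 8
  add 123.223.12.32/28 -> H2 at depth 28
  add 203.0.0.0/8 -> H3 at depth 8
  add 203.104.0.0/16 -> H3 at depth 16
  add 123.223.12.32/28 -> H3 at depth 28
  lookup 203.106.115.132: bits 11001011011010 walk d0:-→d1:-→d2:-→d3:-→d4:-→d5:-→d6:-→d7:-→d8:H3→d9:-→d10:-→d11:-→d12:-→d13:-→d14:- -> H3
  lookup 123.223.12.37: bits 0111101111011111000011000010 walk d0:-→d1:-→d2:-→d3:-→d4:-→d5:-→d6:-→d7:-→d8:-→d9:-→d10:-→d11:-→d12:-→d13:-→d14:-→d15:-→d16:-→d17:-→d18:-→d19:-→d20:-→d21:-→d22:-→d23:-→d24:-→d25:-→d26:-→d27:-→d28:H3 -> H3
  lookup 200.176.161.184: bits 110010 walk d0:-→d1:-→d2:-→d3:-→d4:-→d5:-→d6:- -> no-route
  add 203.104.151.144/28 -> H1 at depth 28
  add 203.104.150.0/23 -> H1 at depth 23
  lookup 203.0.0.0: bits 110010110 walk d0:-→d1:-→d2:-→d3:-→d4:-→d5:-→d6:-→d7:-→d8:H3→d9:- -> H3
  del 203.104.151.144/28 (clear depth 28)
  del 203.104.0.0/16 (clear depth 16)
  add 0.0.0.0/0 -> H2 at depth 0
  lookup 203.104.150.27: bits 11001011011010001001011 walk d0:H2→d1:-→d2:-→d3:-→d4:-→d5:-→d6:-→d7:-→d8:H3→d9:-→d10:-→d11:-→d12:-→d13:-→d14:-→d15:-→d16:-→d17:-→d18:-→d19:-→d20:-→d21:-→d22:-→d23:H1 -> H1
  add 123.223.12.0/24 -> H2 at depth 24
  lookup 203.0.0.18: bits 110010110 walk d0:H2→d1:-→d2:-→d3:-→d4:-→d5:-→d6:-→d7:-→d8:H3→d9:- -> H3
  add 0.0.0.0/0 -> H3 at depth 0
  add 123.223.12.32/28 -> H3 at depth 28
  add 0.0.0.0/0 -> H2 at depth 0
  add 0.0.0.0/0 -> H0 at depth 0
  del 203.104.150.0/23 (clear depth 23)
  lookup 123.223.12.0: bits 01111011110111110000110000 walk d0:H0→d1:-→d2:-→d3:-→d4:-→d5:-→d6:-→d7:-→d8:-→d9:-→d10:-→d11:-→d12:-→d13:-→d14:-→d15:-→d16:-→d17:-→d18:-→d19:-→d20:-→d21:-→d22:-→d23:-→d24:H2→d25:-→d26:- -> H2
  lookup 123.223.12.8: bits 01111011110111110000110000 walk d0:H0→d1:-→d2:-→d3:-→d4:-→d5:-→d6:-→d7:-→d8:-→d9:-→d10:-→d11:-→d12:-→d13:-→d14:-→d15:-→d16:-→d17:-→d18:-→d19:-→d20:-→d21:-→d22:-→d23:-→d24:H2→d25:-→d26:- -> H2

== LOOKUPS ==
["H3","H3","no-route","H3","H1","H3","H2","H2"]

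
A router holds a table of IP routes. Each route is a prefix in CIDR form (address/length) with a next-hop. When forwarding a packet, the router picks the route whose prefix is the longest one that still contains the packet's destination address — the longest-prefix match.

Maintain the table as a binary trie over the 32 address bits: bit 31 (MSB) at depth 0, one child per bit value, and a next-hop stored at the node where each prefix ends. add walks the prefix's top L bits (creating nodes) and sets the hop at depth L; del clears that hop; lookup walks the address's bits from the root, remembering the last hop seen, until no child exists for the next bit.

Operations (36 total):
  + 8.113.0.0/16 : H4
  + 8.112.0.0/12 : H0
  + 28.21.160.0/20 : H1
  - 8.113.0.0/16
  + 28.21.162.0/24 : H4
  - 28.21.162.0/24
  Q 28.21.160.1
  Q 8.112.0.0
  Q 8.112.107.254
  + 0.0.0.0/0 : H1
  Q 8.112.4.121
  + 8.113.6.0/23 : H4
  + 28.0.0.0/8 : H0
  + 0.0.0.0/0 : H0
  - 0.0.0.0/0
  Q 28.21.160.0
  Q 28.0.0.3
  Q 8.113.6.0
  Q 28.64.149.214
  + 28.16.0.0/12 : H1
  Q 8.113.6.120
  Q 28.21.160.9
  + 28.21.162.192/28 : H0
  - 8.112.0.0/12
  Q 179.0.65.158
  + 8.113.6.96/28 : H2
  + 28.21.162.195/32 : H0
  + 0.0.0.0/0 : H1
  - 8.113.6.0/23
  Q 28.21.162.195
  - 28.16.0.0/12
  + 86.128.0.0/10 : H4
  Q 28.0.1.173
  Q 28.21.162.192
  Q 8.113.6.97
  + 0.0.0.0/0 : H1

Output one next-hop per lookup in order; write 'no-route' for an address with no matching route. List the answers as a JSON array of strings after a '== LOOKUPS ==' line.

Trace:
  add 8.113.0.0/16 -> H4 at depth 16
  add 8.112.0.0/12 -> H0 at depth 12
  add 28.21.160.0/20 -> H1 at depth 20
  - 8.113.0.0/16 clear@16
  add 28.21.162.0/24 -> H4 at depth 24
  - 28.21.162.0/24 clear@24
  lookup 28.21.160.1: bits 0001110000010101101000 walk d0:-→d1:-→d2:-→d3:-→d4:-→d5:-→d6:-→d7:-→d8:-→d9:-→d10:-→d11:-→d12:-→d13:-→d14:-→d15:-→d16:-→d17:-→d18:-→d19:-→d20:H1→d21:-→d22:- -> H1
  lookup 8.112.0.0: bits 000010000111000 walk d0:-→d1:-→d2:-→d3:-→d4:-→d5:-→d6:-→d7:-→d8:-→d9:-→d10:-→d11:-→d12:H0→d13:-→d14:-→d15:- -> H0
  lookup 8.112.107.254: bits 000010000111000 walk d0:-→d1:-→d2:-→d3:-→d4:-→d5:-→d6:-→d7:-→d8:-→d9:-→d10:-→d11:-→d12:H0→d13:-→d14:-→d15:- -> H0
  add 0.0.0.0/0 -> H1 at depth 0
  lookup 8.112.4.121: bits 000010000111000 walk d0:H1→d1:-→d2:-→d3:-→d4:-→d5:-→d6:-→d7:-→d8:-→d9:-→d10:-→d11:-→d12:H0→d13:-→d14:-→d15:- -> H0
  add 8.113.6.0/23 -> H4 at depth 23
  add 28.0.0.0/8 -> H0 at depth 8
  add 0.0.0.0/0 -> H0 at depth 0
  - 0.0.0.0/0 clear@0
  lookup 28.21.160.0: bits 0001110000010101101000 walk d0:-→d1:-→d2:-→d3:-→d4:-→d5:-→d6:-→d7:-→d8:H0→d9:-→d10:-→d11:-→d12:-→d13:-→d14:-→d15:-→d16:-→d17:-→d18:-→d19:-→d20:H1→d21:-→d22:- -> H1
  lookup 28.0.0.3: bits 00011100000 walk d0:-→d1:-→d2:-→d3:-→d4:-→d5:-→d6:-→d7:-→d8:H0→d9:-→d10:-→d11:- -> H0
  lookup 8.113.6.0: bits 00001000011100010000011 walk d0:-→d1:-→d2:-→d3:-→d4:-→d5:-→d6:-→d7:-→d8:-→d9:-→d10:-→d11:-→d12:H0→d13:-→d14:-→d15:-→d16:-→d17:-→d18:-→d19:-→d20:-→d21:-→d22:-→d23:H4 -> H4
  lookup 28.64.149.214: bits 000111000 walk d0:-→d1:-→d2:-→d3:-→d4:-→d5:-→d6:-→d7:-→d8:H0→d9:- -> H0
  add 28.16.0.0/12 -> H1 at depth 12
  lookup 8.113.6.120: bits 00001000011100010000011 walk d0:-→d1:-→d2:-→d3:-→d4:-→d5:-→d6:-→d7:-→d8:-→d9:-→d10:-→d11:-→d12:H0→d13:-→d14:-→d15:-→d16:-→d17:-→d18:-→d19:-→d20:-→d21:-→d22:-→d23:H4 -> H4
  lookup 28.21.160.9: bits 0001110000010101101000 walk d0:-→d1:-→d2:-→d3:-→d4:-→d5:-→d6:-→d7:-→d8:H0→d9:-→d10:-→d11:-→d12:H1→d13:-→d14:-→d15:-→d16:-→d17:-→d18:-→d19:-→d20:H1→d21:-→d22:- -> H1
  add 28.21.162.192/28 -> H0 at depth 28
  - 8.112.0.0/12 clear@12
  lookup 179.0.65.158: bits ε walk d0:- -> no-route
  add 8.113.6.96/28 -> H2 at depth 28
  add 28.21.162.195/32 -> H0 at depth 32
  add 0.0.0.0/0 -> H1 at depth 0
  - 8.113.6.0/23 clear@23
  lookup 28.21.162.195: bits 00011100000101011010001011000011 walk d0:H1→d1:-→d2:-→d3:-→d4:-→d5:-→d6:-→d7:-→d8:H0→d9:-→d10:-→d11:-→d12:H1→d13:-→d14:-→d15:-→d16:-→d17:-→d18:-→d19:-→d20:H1→d21:-→d22:-→d23:-→d24:-→d25:-→d26:-→d27:-→d28:H0→d29:-→d30:-→d31:-→d32:H0 -> H0
  - 28.16.0.0/12 clear@12
  add 86.128.0.0/10 -> H4 at depth 10
  lookup 28.0.1.173: bits 00011100000 walk d0:H1→d1:-→d2:-→d3:-→d4:-→d5:-→d6:-→d7:-→d8:H0→d9:-→d10:-→d11:- -> H0
  lookup 28.21.162.192: bits 000111000001010110100010110000 walk d0:H1→d1:-→d2:-→d3:-→d4:-→d5:-→d6:-→d7:-→d8:H0→d9:-→d10:-→d11:-→d12:-→d13:-→d14:-→d15:-→d16:-→d17:-→d18:-→d19:-→d20:H1→d21:-→d22:-→d23:-→d24:-→d25:-→d26:-→d27:-→d28:H0→d29:-→d30:- -> H0
  lookup 8.113.6.97: bits 0000100001110001000001100110 walk d0:H1→d1:-→d2:-→d3:-→d4:-→d5:-→d6:-→d7:-→d8:-→d9:-→d10:-→d11:-→d12:-→d13:-→d14:-→d15:-→d16:-→d17:-→d18:-→d19:-→d20:-→d21:-→d22:-→d23:-→d24:-→d25:-→d26:-→d27:-→d28:H2 -> H2
  add 0.0.0.0/0 -> H1 at depth 0

== LOOKUPS ==
["H1","H0","H0","H0","H1","H0","H4","H0","H4","H1","no-route","H0","H0","H0","H2"]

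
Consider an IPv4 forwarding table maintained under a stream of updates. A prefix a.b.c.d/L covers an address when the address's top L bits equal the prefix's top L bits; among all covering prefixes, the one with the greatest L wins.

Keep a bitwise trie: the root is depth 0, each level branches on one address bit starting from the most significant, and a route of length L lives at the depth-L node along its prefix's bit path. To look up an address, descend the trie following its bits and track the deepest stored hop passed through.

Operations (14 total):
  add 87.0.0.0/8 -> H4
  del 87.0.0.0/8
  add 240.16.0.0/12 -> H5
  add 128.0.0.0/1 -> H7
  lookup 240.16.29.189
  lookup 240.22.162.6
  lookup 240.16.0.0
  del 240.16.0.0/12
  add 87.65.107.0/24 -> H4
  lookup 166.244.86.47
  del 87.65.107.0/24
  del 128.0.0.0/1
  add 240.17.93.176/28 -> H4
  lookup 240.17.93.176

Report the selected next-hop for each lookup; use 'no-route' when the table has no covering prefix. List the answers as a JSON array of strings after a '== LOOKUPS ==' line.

Trace:
  + 87.0.0.0/8 (H4) depth=8
  - 87.0.0.0/8 clear@8
  + 240.16.0.0/12 (H5) depth=12
  + 128.0.0.0/1 (H7) depth=1
  ? 240.16.29.189  path d0:-→d1:H7→d2:-→d3:-→d4:-→d5:-→d6:-→d7:-→d8:-→d9:-→d10:-→d11:-→d12:H5  best=H5
  ? 240.22.162.6  path d0:-→d1:H7→d2:-→d3:-→d4:-→d5:-→d6:-→d7:-→d8:-→d9:-→d10:-→d11:-→d12:H5  best=H5
  ? 240.16.0.0  path d0:-→d1:H7→d2:-→d3:-→d4:-→d5:-→d6:-→d7:-→d8:-→d9:-→d10:-→d11:-→d12:H5  best=H5
  - 240.16.0.0/12 clear@12
  + 87.65.107.0/24 (H4) depth=24
  ? 166.244.86.47  path d0:-→d1:H7  best=H7
  - 87.65.107.0/24 clear@24
  - 128.0.0.0/1 clear@1
  + 240.17.93.176/28 (H4) depth=28
  ? 240.17.93.176  path d0:-→d1:-→d2:-→d3:-→d4:-→d5:-→d6:-→d7:-→d8:-→d9:-→d10:-→d11:-→d12:-→d13:-→d14:-→d15:-→d16:-→d17:-→d18:-→d19:-→d20:-→d21:-→d22:-→d23:-→d24:-→d25:-→d26:-→d27:-→d28:H4  best=H4

== LOOKUPS ==
["H5","H5","H5","H7","H4"]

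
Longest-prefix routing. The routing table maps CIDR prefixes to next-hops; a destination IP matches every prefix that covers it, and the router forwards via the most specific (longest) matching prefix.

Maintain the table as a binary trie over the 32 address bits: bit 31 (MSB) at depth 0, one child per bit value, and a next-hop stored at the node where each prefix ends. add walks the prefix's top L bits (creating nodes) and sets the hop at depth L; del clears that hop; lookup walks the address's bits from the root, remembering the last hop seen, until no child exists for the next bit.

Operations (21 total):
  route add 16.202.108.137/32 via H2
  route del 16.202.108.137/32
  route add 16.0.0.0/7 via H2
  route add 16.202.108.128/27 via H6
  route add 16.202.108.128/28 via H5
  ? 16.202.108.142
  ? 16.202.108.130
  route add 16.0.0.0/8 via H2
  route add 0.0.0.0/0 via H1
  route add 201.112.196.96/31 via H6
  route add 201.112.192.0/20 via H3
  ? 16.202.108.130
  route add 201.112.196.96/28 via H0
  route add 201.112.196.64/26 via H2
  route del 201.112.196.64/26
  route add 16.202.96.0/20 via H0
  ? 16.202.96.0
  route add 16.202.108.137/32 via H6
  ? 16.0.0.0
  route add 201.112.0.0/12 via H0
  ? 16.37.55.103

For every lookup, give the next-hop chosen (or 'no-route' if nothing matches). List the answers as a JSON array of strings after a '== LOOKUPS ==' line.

Process each operation:
  add 16.202.108.137/32 -> H2 at depth 32
  - 16.202.108.137/32 clear@32
  add 16.0.0.0/7 -> H2 at depth 7
  add 16.202.108.128/27 -> H6 at depth 27
  add 16.202.108.128/28 -> H5 at depth 28
  lookup 16.202.108.142: bits 00010000110010100110110010001 walk d0:-→d1:-→d2:-→d3:-→d4:-→d5:-→d6:-→d7:H2→d8:-→d9:-→d10:-→d11:-→d12:-→d13:-→d14:-→d15:-→d16:-→d17:-→d18:-→d19:-→d20:-→d21:-→d22:-→d23:-→d24:-→d25:-→d26:-→d27:H6→d28:H5→d29:- -> H5
  lookup 16.202.108.130: bits 0001000011001010011011001000 walk d0:-→d1:-→d2:-→d3:-→d4:-→d5:-→d6:-→d7:H2→d8:-→d9:-→d10:-→d11:-→d12:-→d13:-→d14:-→d15:-→d16:-→d17:-→d18:-→d19:-→d20:-→d21:-→d22:-→d23:-→d24:-→d25:-→d26:-→d27:H6→d28:H5 -> H5
  add 16.0.0.0/8 -> H2 at depth 8
  add 0.0.0.0/0 -> H1 at depth 0
  add 201.112.196.96/31 -> H6 at depth 31
  add 201.112.192.0/20 -> H3 at depth 20
  lookup 16.202.108.130: bits 0001000011001010011011001000 walk d0:H1→d1:-→d2:-→d3:-→d4:-→d5:-→d6:-→d7:H2→d8:H2→d9:-→d10:-→d11:-→d12:-→d13:-→d14:-→d15:-→d16:-→d17:-→d18:-→d19:-→d20:-→d21:-→d22:-→d23:-→d24:-→d25:-→d26:-→d27:H6→d28:H5 -> H5
  add 201.112.196.96/28 -> H0 at depth 28
  add 201.112.196.64/26 -> H2 at depth 26
  - 201.112.196.64/26 clear@26
  add 16.202.96.0/20 -> H0 at depth 20
  lookup 16.202.96.0: bits 00010000110010100110 walk d0:H1→d1:-→d2:-→d3:-→d4:-→d5:-→d6:-→d7:H2→d8:H2→d9:-→d10:-→d11:-→d12:-→d13:-→d14:-→d15:-→d16:-→d17:-→d18:-→d19:-→d20:H0 -> H0
  add 16.202.108.137/32 -> H6 at depth 32
  lookup 16.0.0.0: bits 00010000 walk d0:H1→d1:-→d2:-→d3:-→d4:-→d5:-→d6:-→d7:H2→d8:H2 -> H2
  add 201.112.0.0/12 -> H0 at depth 12
  lookup 16.37.55.103: bits 00010000 walk d0:H1→d1:-→d2:-→d3:-→d4:-→d5:-→d6:-→d7:H2→d8:H2 -> H2

== LOOKUPS ==
["H5","H5","H5","H0","H2","H2"]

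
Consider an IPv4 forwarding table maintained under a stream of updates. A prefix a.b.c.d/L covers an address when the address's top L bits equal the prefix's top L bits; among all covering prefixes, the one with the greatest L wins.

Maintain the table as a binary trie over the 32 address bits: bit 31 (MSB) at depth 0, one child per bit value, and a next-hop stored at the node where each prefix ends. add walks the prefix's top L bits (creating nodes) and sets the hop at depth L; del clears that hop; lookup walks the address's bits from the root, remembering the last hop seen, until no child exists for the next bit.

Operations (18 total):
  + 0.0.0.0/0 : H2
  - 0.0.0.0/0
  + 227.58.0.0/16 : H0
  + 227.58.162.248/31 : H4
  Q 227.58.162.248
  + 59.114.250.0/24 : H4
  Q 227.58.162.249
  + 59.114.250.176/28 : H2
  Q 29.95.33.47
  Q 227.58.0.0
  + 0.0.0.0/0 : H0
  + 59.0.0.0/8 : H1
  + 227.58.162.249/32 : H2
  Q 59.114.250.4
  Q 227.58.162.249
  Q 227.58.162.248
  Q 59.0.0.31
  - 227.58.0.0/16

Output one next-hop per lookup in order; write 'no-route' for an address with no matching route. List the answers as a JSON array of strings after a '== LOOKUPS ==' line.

Process each operation:
  + 0.0.0.0/0 (H2) depth=0
  - 0.0.0.0/0 clear@0
  + 227.58.0.0/16 (H0) depth=16
  + 227.58.162.248/31 (H4) depth=31
  Q 227.58.162.248: descend 1110001100111010101000101111100 ; hops seen [H0,H4] ; pick H4
  + 59.114.250.0/24 (H4) depth=24
  Q 227.58.162.249: descend 1110001100111010101000101111100 ; hops seen [H0,H4] ; pick H4
  + 59.114.250.176/28 (H2) depth=28
  Q 29.95.33.47: descend 00 ; hops seen [∅] ; pick no-route
  Q 227.58.0.0: descend 1110001100111010 ; hops seen [H0] ; pick H0
  + 0.0.0.0/0 (H0) depth=0
  + 59.0.0.0/8 (H1) depth=8
  + 227.58.162.249/32 (H2) depth=32
  Q 59.114.250.4: descend 001110110111001011111010 ; hops seen [H0,H1,H4] ; pick H4
  Q 227.58.162.249: descend 11100011001110101010001011111001 ; hops seen [H0,H0,H4,H2] ; pick H2
  Q 227.58.162.248: descend 1110001100111010101000101111100 ; hops seen [H0,H0,H4] ; pick H4
  Q 59.0.0.31: descend 001110110 ; hops seen [H0,H1] ; pick H1
  - 227.58.0.0/16 clear@16

== LOOKUPS ==
["H4","H4","no-route","H0","H4","H2","H4","H1"]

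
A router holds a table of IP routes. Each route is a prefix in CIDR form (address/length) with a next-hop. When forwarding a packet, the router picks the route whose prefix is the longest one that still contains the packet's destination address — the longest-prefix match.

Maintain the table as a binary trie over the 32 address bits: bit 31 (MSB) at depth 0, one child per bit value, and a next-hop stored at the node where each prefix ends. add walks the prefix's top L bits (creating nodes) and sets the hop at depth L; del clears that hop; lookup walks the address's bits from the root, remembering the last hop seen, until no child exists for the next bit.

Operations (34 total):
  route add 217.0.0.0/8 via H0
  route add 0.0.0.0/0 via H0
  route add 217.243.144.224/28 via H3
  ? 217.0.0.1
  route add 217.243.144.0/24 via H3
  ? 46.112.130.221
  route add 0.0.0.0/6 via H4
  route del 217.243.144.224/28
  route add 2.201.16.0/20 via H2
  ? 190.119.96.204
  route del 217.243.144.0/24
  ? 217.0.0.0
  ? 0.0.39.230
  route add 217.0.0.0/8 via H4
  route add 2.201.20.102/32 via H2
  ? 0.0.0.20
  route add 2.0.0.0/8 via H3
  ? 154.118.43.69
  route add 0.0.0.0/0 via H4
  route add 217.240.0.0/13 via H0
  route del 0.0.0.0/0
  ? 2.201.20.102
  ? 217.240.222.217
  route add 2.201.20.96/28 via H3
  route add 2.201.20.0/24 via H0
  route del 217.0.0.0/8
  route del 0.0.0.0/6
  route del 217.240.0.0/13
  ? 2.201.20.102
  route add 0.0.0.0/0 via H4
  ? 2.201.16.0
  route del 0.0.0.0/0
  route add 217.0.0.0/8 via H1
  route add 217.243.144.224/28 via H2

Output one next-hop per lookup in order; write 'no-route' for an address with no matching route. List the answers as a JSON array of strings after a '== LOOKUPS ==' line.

Apply in order:
  + 217.0.0.0/8 (H0) depth=8
  + 0.0.0.0/0 (H0) depth=0
  + 217.243.144.224/28 (H3) depth=28
  ? 217.0.0.1  path d0:H0→d1:-→d2:-→d3:-→d4:-→d5:-→d6:-→d7:-→d8:H0  best=H0
  + 217.243.144.0/24 (H3) depth=24
  ? 46.112.130.221  path d0:H0  best=H0
  + 0.0.0.0/6 (H4) depth=6
  - 217.243.144.224/28 clear@28
  + 2.201.16.0/20 (H2) depth=20
  ? 190.119.96.204  path d0:H0→d1:-  best=H0
  - 217.243.144.0/24 clear@24
  ? 217.0.0.0  path d0:H0→d1:-→d2:-→d3:-→d4:-→d5:-→d6:-→d7:-→d8:H0  best=H0
  ? 0.0.39.230  path d0:H0→d1:-→d2:-→d3:-→d4:-→d5:-→d6:H4  best=H4
  + 217.0.0.0/8 (H4) depth=8
  + 2.201.20.102/32 (H2) depth=32
  ? 0.0.0.20  path d0:H0→d1:-→d2:-→d3:-→d4:-→d5:-→d6:H4  best=H4
  + 2.0.0.0/8 (H3) depth=8
  ? 154.118.43.69  path d0:H0→d1:-  best=H0
  + 0.0.0.0/0 (H4) depth=0
  + 217.240.0.0/13 (H0) depth=13
  - 0.0.0.0/0 clear@0
  ? 2.201.20.102  path d0:-→d1:-→d2:-→d3:-→d4:-→d5:-→d6:H4→d7:-→d8:H3→d9:-→d10:-→d11:-→d12:-→d13:-→d14:-→d15:-→d16:-→d17:-→d18:-→d19:-→d20:H2→d21:-→d22:-→d23:-→d24:-→d25:-→d26:-→d27:-→d28:-→d29:-→d30:-→d31:-→d32:H2  best=H2
  ? 217.240.222.217  path d0:-→d1:-→d2:-→d3:-→d4:-→d5:-→d6:-→d7:-→d8:H4→d9:-→d10:-→d11:-→d12:-→d13:H0→d14:-  best=H0
  + 2.201.20.96/28 (H3) depth=28
  + 2.201.20.0/24 (H0) depth=24
  - 217.0.0.0/8 clear@8
  - 0.0.0.0/6 clear@6
  - 217.240.0.0/13 clear@13
  ? 2.201.20.102  path d0:-→d1:-→d2:-→d3:-→d4:-→d5:-→d6:-→d7:-→d8:H3→d9:-→d10:-→d11:-→d12:-→d13:-→d14:-→d15:-→d16:-→d17:-→d18:-→d19:-→d20:H2→d21:-→d22:-→d23:-→d24:H0→d25:-→d26:-→d27:-→d28:H3→d29:-→d30:-→d31:-→d32:H2  best=H2
  + 0.0.0.0/0 (H4) depth=0
  ? 2.201.16.0  path d0:H4→d1:-→d2:-→d3:-→d4:-→d5:-→d6:-→d7:-→d8:H3→d9:-→d10:-→d11:-→d12:-→d13:-→d14:-→d15:-→d16:-→d17:-→d18:-→d19:-→d20:H2→d21:-  best=H2
  - 0.0.0.0/0 clear@0
  + 217.0.0.0/8 (H1) depth=8
  + 217.243.144.224/28 (H2) depth=28

== LOOKUPS ==
["H0","H0","H0","H0","H4","H4","H0","H2","H0","H2","H2"]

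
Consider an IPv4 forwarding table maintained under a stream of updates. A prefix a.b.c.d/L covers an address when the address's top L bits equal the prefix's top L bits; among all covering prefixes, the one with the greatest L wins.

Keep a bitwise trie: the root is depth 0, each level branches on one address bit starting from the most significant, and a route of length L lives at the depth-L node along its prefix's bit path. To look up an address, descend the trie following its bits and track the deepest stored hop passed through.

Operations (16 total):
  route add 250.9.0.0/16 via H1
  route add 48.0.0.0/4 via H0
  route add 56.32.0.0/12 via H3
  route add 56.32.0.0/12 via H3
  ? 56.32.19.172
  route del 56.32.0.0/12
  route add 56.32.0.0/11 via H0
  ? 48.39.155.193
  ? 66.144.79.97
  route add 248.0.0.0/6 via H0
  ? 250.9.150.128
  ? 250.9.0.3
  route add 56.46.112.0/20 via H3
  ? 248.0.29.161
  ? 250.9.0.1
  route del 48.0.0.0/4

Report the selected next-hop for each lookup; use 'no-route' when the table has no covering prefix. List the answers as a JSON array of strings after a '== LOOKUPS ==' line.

Apply in order:
  + 250.9.0.0/16 (H1) depth=16
  + 48.0.0.0/4 (H0) depth=4
  + 56.32.0.0/12 (H3) depth=12
  + 56.32.0.0/12 (H3) depth=12
  lookup 56.32.19.172: bits 001110000010 walk d0:-→d1:-→d2:-→d3:-→d4:H0→d5:-→d6:-→d7:-→d8:-→d9:-→d10:-→d11:-→d12:H3 -> H3
  - 56.32.0.0/12 clear@12
  + 56.32.0.0/11 (H0) depth=11
  lookup 48.39.155.193: bits 0011 walk d0:-→d1:-→d2:-→d3:-→d4:H0 -> H0
  lookup 66.144.79.97: bits 0 walk d0:-→d1:- -> no-route
  + 248.0.0.0/6 (H0) depth=6
  lookup 250.9.150.128: bits 1111101000001001 walk d0:-→d1:-→d2:-→d3:-→d4:-→d5:-→d6:H0→d7:-→d8:-→d9:-→d10:-→d11:-→d12:-→d13:-→d14:-→d15:-→d16:H1 -> H1
  lookup 250.9.0.3: bits 1111101000001001 walk d0:-→d1:-→d2:-→d3:-→d4:-→d5:-→d6:H0→d7:-→d8:-→d9:-→d10:-→d11:-→d12:-→d13:-→d14:-→d15:-→d16:H1 -> H1
  + 56.46.112.0/20 (H3) depth=20
  lookup 248.0.29.161: bits 111110 walk d0:-→d1:-→d2:-→d3:-→d4:-→d5:-→d6:H0 -> H0
  lookup 250.9.0.1: bits 1111101000001001 walk d0:-→d1:-→d2:-→d3:-→d4:-→d5:-→d6:H0→d7:-→d8:-→d9:-→d10:-→d11:-→d12:-→d13:-→d14:-→d15:-→d16:H1 -> H1
  - 48.0.0.0/4 clear@4

== LOOKUPS ==
["H3","H0","no-route","H1","H1","H0","H1"]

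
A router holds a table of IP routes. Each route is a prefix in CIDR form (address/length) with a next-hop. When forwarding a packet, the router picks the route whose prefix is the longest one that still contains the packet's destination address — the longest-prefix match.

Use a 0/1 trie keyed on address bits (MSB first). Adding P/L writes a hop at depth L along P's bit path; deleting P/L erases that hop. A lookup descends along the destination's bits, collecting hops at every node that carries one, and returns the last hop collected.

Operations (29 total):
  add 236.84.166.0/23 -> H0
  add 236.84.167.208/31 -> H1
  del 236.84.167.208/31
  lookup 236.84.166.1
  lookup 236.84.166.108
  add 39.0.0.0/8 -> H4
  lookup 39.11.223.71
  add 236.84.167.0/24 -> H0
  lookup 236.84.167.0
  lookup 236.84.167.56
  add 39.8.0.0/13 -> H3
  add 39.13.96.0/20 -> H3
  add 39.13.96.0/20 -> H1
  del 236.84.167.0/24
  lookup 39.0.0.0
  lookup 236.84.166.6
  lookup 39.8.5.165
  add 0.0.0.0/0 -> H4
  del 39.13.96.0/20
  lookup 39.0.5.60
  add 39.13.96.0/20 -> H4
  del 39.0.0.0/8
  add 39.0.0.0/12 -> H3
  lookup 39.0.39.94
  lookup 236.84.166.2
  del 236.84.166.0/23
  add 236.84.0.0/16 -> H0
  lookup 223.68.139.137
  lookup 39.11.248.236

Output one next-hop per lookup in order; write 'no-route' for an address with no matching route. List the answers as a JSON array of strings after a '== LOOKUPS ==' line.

Trace:
  add 236.84.166.0/23 -> H0 at depth 23
  add 236.84.167.208/31 -> H1 at depth 31
  del 236.84.167.208/31 (clear depth 31)
  Q 236.84.166.1: descend 11101100010101001010011 ; hops seen [H0] ; pick H0
  Q 236.84.166.108: descend 11101100010101001010011 ; hops seen [H0] ; pick H0
  add 39.0.0.0/8 -> H4 at depth 8
  Q 39.11.223.71: descend 00100111 ; hops seen [H4] ; pick H4
  add 236.84.167.0/24 -> H0 at depth 24
  Q 236.84.167.0: descend 111011000101010010100111 ; hops seen [H0,H0] ; pick H0
  Q 236.84.167.56: descend 111011000101010010100111 ; hops seen [H0,H0] ; pick H0
  add 39.8.0.0/13 -> H3 at depth 13
  add 39.13.96.0/20 -> H3 at depth 20
  add 39.13.96.0/20 -> H1 at depth 20
  del 236.84.167.0/24 (clear depth 24)
  Q 39.0.0.0: descend 001001110000 ; hops seen [H4] ; pick H4
  Q 236.84.166.6: descend 11101100010101001010011 ; hops seen [H0] ; pick H0
  Q 39.8.5.165: descend 0010011100001 ; hops seen [H4,H3] ; pick H3
  add 0.0.0.0/0 -> H4 at depth 0
  del 39.13.96.0/20 (clear depth 20)
  Q 39.0.5.60: descend 001001110000 ; hops seen [H4,H4] ; pick H4
  add 39.13.96.0/20 -> H4 at depth 20
  del 39.0.0.0/8 (clear depth 8)
  add 39.0.0.0/12 -> H3 at depth 12
  Q 39.0.39.94: descend 001001110000 ; hops seen [H4,H3] ; pick H3
  Q 236.84.166.2: descend 11101100010101001010011 ; hops seen [H4,H0] ; pick H0
  del 236.84.166.0/23 (clear depth 23)
  add 236.84.0.0/16 -> H0 at depth 16
  Q 223.68.139.137: descend 11 ; hops seen [H4] ; pick H4
  Q 39.11.248.236: descend 0010011100001 ; hops seen [H4,H3,H3] ; pick H3

== LOOKUPS ==
["H0","H0","H4","H0","H0","H4","H0","H3","H4","H3","H0","H4","H3"]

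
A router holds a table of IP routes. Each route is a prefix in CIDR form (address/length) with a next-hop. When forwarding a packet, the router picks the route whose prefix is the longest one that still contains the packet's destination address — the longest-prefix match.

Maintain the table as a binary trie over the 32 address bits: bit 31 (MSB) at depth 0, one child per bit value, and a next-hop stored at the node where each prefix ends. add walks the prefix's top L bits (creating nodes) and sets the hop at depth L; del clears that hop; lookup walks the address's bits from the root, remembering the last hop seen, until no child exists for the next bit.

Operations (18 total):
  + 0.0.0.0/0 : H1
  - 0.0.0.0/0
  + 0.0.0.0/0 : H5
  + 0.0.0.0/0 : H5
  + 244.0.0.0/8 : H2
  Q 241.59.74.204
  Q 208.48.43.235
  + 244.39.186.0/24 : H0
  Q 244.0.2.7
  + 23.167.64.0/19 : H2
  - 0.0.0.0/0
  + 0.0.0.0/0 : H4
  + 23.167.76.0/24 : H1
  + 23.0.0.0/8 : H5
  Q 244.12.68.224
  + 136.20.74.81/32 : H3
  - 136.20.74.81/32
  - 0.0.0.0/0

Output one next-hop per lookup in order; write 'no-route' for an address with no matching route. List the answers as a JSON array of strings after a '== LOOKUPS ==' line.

Trace:
  add 0.0.0.0/0 -> H1 at depth 0
  del 0.0.0.0/0 (clear depth 0)
  add 0.0.0.0/0 -> H5 at depth 0
  add 0.0.0.0/0 -> H5 at depth 0
  add 244.0.0.0/8 -> H2 at depth 8
  lookup 241.59.74.204: bits 11110 walk d0:H5→d1:-→d2:-→d3:-→d4:-→d5:- -> H5
  lookup 208.48.43.235: bits 11 walk d0:H5→d1:-→d2:- -> H5
  add 244.39.186.0/24 -> H0 at depth 24
  lookup 244.0.2.7: bits 1111010000 walk d0:H5→d1:-→d2:-→d3:-→d4:-→d5:-→d6:-→d7:-→d8:H2→d9:-→d10:- -> H2
  add 23.167.64.0/19 -> H2 at depth 19
  del 0.0.0.0/0 (clear depth 0)
  add 0.0.0.0/0 -> H4 at depth 0
  add 23.167.76.0/24 -> H1 at depth 24
  add 23.0.0.0/8 -> H5 at depth 8
  lookup 244.12.68.224: bits 1111010000 walk d0:H4→d1:-→d2:-→d3:-→d4:-→d5:-→d6:-→d7:-→d8:H2→d9:-→d10:- -> H2
  add 136.20.74.81/32 -> H3 at depth 32
  del 136.20.74.81/32 (clear depth 32)
  del 0.0.0.0/0 (clear depth 0)

== LOOKUPS ==
["H5","H5","H2","H2"]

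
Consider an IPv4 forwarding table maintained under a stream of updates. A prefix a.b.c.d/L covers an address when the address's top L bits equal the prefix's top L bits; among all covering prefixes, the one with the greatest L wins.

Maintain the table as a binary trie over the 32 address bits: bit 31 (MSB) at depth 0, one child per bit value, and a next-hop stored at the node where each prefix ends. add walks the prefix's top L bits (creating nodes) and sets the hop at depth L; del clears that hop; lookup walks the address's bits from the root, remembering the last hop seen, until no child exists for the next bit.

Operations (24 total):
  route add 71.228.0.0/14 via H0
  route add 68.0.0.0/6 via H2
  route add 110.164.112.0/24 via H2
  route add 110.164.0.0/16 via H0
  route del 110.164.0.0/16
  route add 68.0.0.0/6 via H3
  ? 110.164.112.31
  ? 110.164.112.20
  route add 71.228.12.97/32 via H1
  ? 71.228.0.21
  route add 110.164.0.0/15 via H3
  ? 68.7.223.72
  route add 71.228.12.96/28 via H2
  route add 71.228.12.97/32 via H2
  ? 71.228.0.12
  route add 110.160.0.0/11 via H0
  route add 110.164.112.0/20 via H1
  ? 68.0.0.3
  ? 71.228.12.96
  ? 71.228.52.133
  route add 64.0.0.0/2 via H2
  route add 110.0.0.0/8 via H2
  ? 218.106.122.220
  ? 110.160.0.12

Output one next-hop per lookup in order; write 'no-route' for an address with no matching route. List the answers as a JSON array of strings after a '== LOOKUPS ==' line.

Process each operation:
  + 71.228.0.0/14 (H0) depth=14
  + 68.0.0.0/6 (H2) depth=6
  + 110.164.112.0/24 (H2) depth=24
  + 110.164.0.0/16 (H0) depth=16
  - 110.164.0.0/16 clear@16
  + 68.0.0.0/6 (H3) depth=6
  lookup 110.164.112.31: bits 011011101010010001110000 walk d0:-→d1:-→d2:-→d3:-→d4:-→d5:-→d6:-→d7:-→d8:-→d9:-→d10:-→d11:-→d12:-→d13:-→d14:-→d15:-→d16:-→d17:-→d18:-→d19:-→d20:-→d21:-→d22:-→d23:-→d24:H2 -> H2
  lookup 110.164.112.20: bits 011011101010010001110000 walk d0:-→d1:-→d2:-→d3:-→d4:-→d5:-→d6:-→d7:-→d8:-→d9:-→d10:-→d11:-→d12:-→d13:-→d14:-→d15:-→d16:-→d17:-→d18:-→d19:-→d20:-→d21:-→d22:-→d23:-→d24:H2 -> H2
  + 71.228.12.97/32 (H1) depth=32
  lookup 71.228.0.21: bits 01000111111001000000 walk d0:-→d1:-→d2:-→d3:-→d4:-→d5:-→d6:H3→d7:-→d8:-→d9:-→d10:-→d11:-→d12:-→d13:-→d14:H0→d15:-→d16:-→d17:-→d18:-→d19:-→d20:- -> H0
  + 110.164.0.0/15 (H3) depth=15
  lookup 68.7.223.72: bits 010001 walk d0:-→d1:-→d2:-→d3:-→d4:-→d5:-→d6:H3 -> H3
  + 71.228.12.96/28 (H2) depth=28
  + 71.228.12.97/32 (H2) depth=32
  lookup 71.228.0.12: bits 01000111111001000000 walk d0:-→d1:-→d2:-→d3:-→d4:-→d5:-→d6:H3→d7:-→d8:-→d9:-→d10:-→d11:-→d12:-→d13:-→d14:H0→d15:-→d16:-→d17:-→d18:-→d19:-→d20:- -> H0
  + 110.160.0.0/11 (H0) depth=11
  + 110.164.112.0/20 (H1) depth=20
  lookup 68.0.0.3: bits 010001 walk d0:-→d1:-→d2:-→d3:-→d4:-→d5:-→d6:H3 -> H3
  lookup 71.228.12.96: bits 0100011111100100000011000110000 walk d0:-→d1:-→d2:-→d3:-→d4:-→d5:-→d6:H3→d7:-→d8:-→d9:-→d10:-→d11:-→d12:-→d13:-→d14:H0→d15:-→d16:-→d17:-→d18:-→d19:-→d20:-→d21:-→d22:-→d23:-→d24:-→d25:-→d26:-→d27:-→d28:H2→d29:-→d30:-→d31:- -> H2
  lookup 71.228.52.133: bits 010001111110010000 walk d0:-→d1:-→d2:-→d3:-→d4:-→d5:-→d6:H3→d7:-→d8:-→d9:-→d10:-→d11:-→d12:-→d13:-→d14:H0→d15:-→d16:-→d17:-→d18:- -> H0
  + 64.0.0.0/2 (H2) depth=2
  + 110.0.0.0/8 (H2) depth=8
  lookup 218.106.122.220: bits ε walk d0:- -> no-route
  lookup 110.160.0.12: bits 0110111010100 walk d0:-→d1:-→d2:H2→d3:-→d4:-→d5:-→d6:-→d7:-→d8:H2→d9:-→d10:-→d11:H0→d12:-→d13:- -> H0

== LOOKUPS ==
["H2","H2","H0","H3","H0","H3","H2","H0","no-route","H0"]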